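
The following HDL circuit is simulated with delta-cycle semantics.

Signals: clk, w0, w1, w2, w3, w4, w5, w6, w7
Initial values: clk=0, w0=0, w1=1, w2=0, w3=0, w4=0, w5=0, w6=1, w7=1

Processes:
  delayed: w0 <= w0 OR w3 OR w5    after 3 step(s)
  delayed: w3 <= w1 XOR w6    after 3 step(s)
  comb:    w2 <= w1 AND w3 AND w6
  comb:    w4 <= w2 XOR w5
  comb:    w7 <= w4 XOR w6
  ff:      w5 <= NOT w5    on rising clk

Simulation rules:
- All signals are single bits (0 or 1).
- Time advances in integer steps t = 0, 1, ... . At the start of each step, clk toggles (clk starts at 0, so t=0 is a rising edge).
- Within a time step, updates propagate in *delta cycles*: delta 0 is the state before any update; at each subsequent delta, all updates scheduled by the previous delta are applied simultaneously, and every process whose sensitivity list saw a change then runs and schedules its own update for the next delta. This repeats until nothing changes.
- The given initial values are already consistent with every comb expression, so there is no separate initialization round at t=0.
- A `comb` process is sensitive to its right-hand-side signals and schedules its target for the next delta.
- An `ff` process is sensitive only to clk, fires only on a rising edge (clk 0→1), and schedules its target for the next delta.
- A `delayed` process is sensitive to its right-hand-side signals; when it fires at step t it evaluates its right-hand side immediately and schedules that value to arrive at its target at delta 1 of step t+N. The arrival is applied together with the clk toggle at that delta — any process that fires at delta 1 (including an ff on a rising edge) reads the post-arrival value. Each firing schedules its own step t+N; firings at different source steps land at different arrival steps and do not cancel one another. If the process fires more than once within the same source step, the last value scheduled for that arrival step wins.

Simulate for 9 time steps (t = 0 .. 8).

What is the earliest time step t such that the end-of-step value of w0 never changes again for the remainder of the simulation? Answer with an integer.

6

t0.Δ0 w2=0 w3=0 w5=0 w1=1 clk=0 w0=0 w4=0 w6=1 w7=1
t0.Δ1 w2=0 w3=0 w5=0 w1=1 clk=1 w0=0 w4=0 w6=1 w7=1
t0.Δ2 w2=0 w3=0 w5=1 w1=1 clk=1 w0=0 w4=0 w6=1 w7=1
t0.Δ3 w2=0 w3=0 w5=1 w1=1 clk=1 w0=0 w4=1 w6=1 w7=1
t0.Δ4 w2=0 w3=0 w5=1 w1=1 clk=1 w0=0 w4=1 w6=1 w7=0
t1.Δ0 w2=0 w3=0 w5=1 w1=1 clk=1 w0=0 w4=1 w6=1 w7=0
t1.Δ1 w2=0 w3=0 w5=1 w1=1 clk=0 w0=0 w4=1 w6=1 w7=0
t2.Δ0 w2=0 w3=0 w5=1 w1=1 clk=0 w0=0 w4=1 w6=1 w7=0
t2.Δ1 w2=0 w3=0 w5=1 w1=1 clk=1 w0=0 w4=1 w6=1 w7=0
t2.Δ2 w2=0 w3=0 w5=0 w1=1 clk=1 w0=0 w4=1 w6=1 w7=0
t2.Δ3 w2=0 w3=0 w5=0 w1=1 clk=1 w0=0 w4=0 w6=1 w7=0
t2.Δ4 w2=0 w3=0 w5=0 w1=1 clk=1 w0=0 w4=0 w6=1 w7=1
t3.Δ0 w2=0 w3=0 w5=0 w1=1 clk=1 w0=0 w4=0 w6=1 w7=1
t3.Δ1 w2=0 w3=0 w5=0 w1=1 clk=0 w0=1 w4=0 w6=1 w7=1
t4.Δ0 w2=0 w3=0 w5=0 w1=1 clk=0 w0=1 w4=0 w6=1 w7=1
t4.Δ1 w2=0 w3=0 w5=0 w1=1 clk=1 w0=1 w4=0 w6=1 w7=1
t4.Δ2 w2=0 w3=0 w5=1 w1=1 clk=1 w0=1 w4=0 w6=1 w7=1
t4.Δ3 w2=0 w3=0 w5=1 w1=1 clk=1 w0=1 w4=1 w6=1 w7=1
t4.Δ4 w2=0 w3=0 w5=1 w1=1 clk=1 w0=1 w4=1 w6=1 w7=0
t5.Δ0 w2=0 w3=0 w5=1 w1=1 clk=1 w0=1 w4=1 w6=1 w7=0
t5.Δ1 w2=0 w3=0 w5=1 w1=1 clk=0 w0=0 w4=1 w6=1 w7=0
t6.Δ0 w2=0 w3=0 w5=1 w1=1 clk=0 w0=0 w4=1 w6=1 w7=0
t6.Δ1 w2=0 w3=0 w5=1 w1=1 clk=1 w0=1 w4=1 w6=1 w7=0
t6.Δ2 w2=0 w3=0 w5=0 w1=1 clk=1 w0=1 w4=1 w6=1 w7=0
t6.Δ3 w2=0 w3=0 w5=0 w1=1 clk=1 w0=1 w4=0 w6=1 w7=0
t6.Δ4 w2=0 w3=0 w5=0 w1=1 clk=1 w0=1 w4=0 w6=1 w7=1
t7.Δ0 w2=0 w3=0 w5=0 w1=1 clk=1 w0=1 w4=0 w6=1 w7=1
t7.Δ1 w2=0 w3=0 w5=0 w1=1 clk=0 w0=1 w4=0 w6=1 w7=1
t8.Δ0 w2=0 w3=0 w5=0 w1=1 clk=0 w0=1 w4=0 w6=1 w7=1
t8.Δ1 w2=0 w3=0 w5=0 w1=1 clk=1 w0=1 w4=0 w6=1 w7=1
t8.Δ2 w2=0 w3=0 w5=1 w1=1 clk=1 w0=1 w4=0 w6=1 w7=1
t8.Δ3 w2=0 w3=0 w5=1 w1=1 clk=1 w0=1 w4=1 w6=1 w7=1
t8.Δ4 w2=0 w3=0 w5=1 w1=1 clk=1 w0=1 w4=1 w6=1 w7=0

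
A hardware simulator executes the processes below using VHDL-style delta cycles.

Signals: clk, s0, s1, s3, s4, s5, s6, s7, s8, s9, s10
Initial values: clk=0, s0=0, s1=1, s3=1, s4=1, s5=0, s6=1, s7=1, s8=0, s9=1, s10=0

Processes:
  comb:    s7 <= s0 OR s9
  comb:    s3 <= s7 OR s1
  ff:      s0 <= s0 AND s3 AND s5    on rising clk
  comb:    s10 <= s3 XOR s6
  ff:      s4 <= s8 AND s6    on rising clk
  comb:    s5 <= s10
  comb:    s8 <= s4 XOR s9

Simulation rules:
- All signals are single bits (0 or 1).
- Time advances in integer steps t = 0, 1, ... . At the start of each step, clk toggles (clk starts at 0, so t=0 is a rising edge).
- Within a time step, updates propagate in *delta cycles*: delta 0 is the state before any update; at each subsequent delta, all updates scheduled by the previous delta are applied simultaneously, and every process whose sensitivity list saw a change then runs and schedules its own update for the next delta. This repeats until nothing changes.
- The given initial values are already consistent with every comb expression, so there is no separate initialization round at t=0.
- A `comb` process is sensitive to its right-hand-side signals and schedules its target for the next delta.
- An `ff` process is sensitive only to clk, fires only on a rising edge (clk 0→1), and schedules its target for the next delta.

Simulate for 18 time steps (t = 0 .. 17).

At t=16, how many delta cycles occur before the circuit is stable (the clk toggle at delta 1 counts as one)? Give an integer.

t0.Δ0 s8=0 s5=0 s0=0 clk=0 s1=1 s10=0 s9=1 s3=1 s4=1 s6=1 s7=1
t0.Δ1 s8=0 s5=0 s0=0 clk=1 s1=1 s10=0 s9=1 s3=1 s4=1 s6=1 s7=1
t0.Δ2 s8=0 s5=0 s0=0 clk=1 s1=1 s10=0 s9=1 s3=1 s4=0 s6=1 s7=1
t0.Δ3 s8=1 s5=0 s0=0 clk=1 s1=1 s10=0 s9=1 s3=1 s4=0 s6=1 s7=1
t1.Δ0 s8=1 s5=0 s0=0 clk=1 s1=1 s10=0 s9=1 s3=1 s4=0 s6=1 s7=1
t1.Δ1 s8=1 s5=0 s0=0 clk=0 s1=1 s10=0 s9=1 s3=1 s4=0 s6=1 s7=1
t2.Δ0 s8=1 s5=0 s0=0 clk=0 s1=1 s10=0 s9=1 s3=1 s4=0 s6=1 s7=1
t2.Δ1 s8=1 s5=0 s0=0 clk=1 s1=1 s10=0 s9=1 s3=1 s4=0 s6=1 s7=1
t2.Δ2 s8=1 s5=0 s0=0 clk=1 s1=1 s10=0 s9=1 s3=1 s4=1 s6=1 s7=1
t2.Δ3 s8=0 s5=0 s0=0 clk=1 s1=1 s10=0 s9=1 s3=1 s4=1 s6=1 s7=1
t3.Δ0 s8=0 s5=0 s0=0 clk=1 s1=1 s10=0 s9=1 s3=1 s4=1 s6=1 s7=1
t3.Δ1 s8=0 s5=0 s0=0 clk=0 s1=1 s10=0 s9=1 s3=1 s4=1 s6=1 s7=1
t4.Δ0 s8=0 s5=0 s0=0 clk=0 s1=1 s10=0 s9=1 s3=1 s4=1 s6=1 s7=1
t4.Δ1 s8=0 s5=0 s0=0 clk=1 s1=1 s10=0 s9=1 s3=1 s4=1 s6=1 s7=1
t4.Δ2 s8=0 s5=0 s0=0 clk=1 s1=1 s10=0 s9=1 s3=1 s4=0 s6=1 s7=1
t4.Δ3 s8=1 s5=0 s0=0 clk=1 s1=1 s10=0 s9=1 s3=1 s4=0 s6=1 s7=1
t5.Δ0 s8=1 s5=0 s0=0 clk=1 s1=1 s10=0 s9=1 s3=1 s4=0 s6=1 s7=1
t5.Δ1 s8=1 s5=0 s0=0 clk=0 s1=1 s10=0 s9=1 s3=1 s4=0 s6=1 s7=1
t6.Δ0 s8=1 s5=0 s0=0 clk=0 s1=1 s10=0 s9=1 s3=1 s4=0 s6=1 s7=1
t6.Δ1 s8=1 s5=0 s0=0 clk=1 s1=1 s10=0 s9=1 s3=1 s4=0 s6=1 s7=1
t6.Δ2 s8=1 s5=0 s0=0 clk=1 s1=1 s10=0 s9=1 s3=1 s4=1 s6=1 s7=1
t6.Δ3 s8=0 s5=0 s0=0 clk=1 s1=1 s10=0 s9=1 s3=1 s4=1 s6=1 s7=1
t7.Δ0 s8=0 s5=0 s0=0 clk=1 s1=1 s10=0 s9=1 s3=1 s4=1 s6=1 s7=1
t7.Δ1 s8=0 s5=0 s0=0 clk=0 s1=1 s10=0 s9=1 s3=1 s4=1 s6=1 s7=1
t8.Δ0 s8=0 s5=0 s0=0 clk=0 s1=1 s10=0 s9=1 s3=1 s4=1 s6=1 s7=1
t8.Δ1 s8=0 s5=0 s0=0 clk=1 s1=1 s10=0 s9=1 s3=1 s4=1 s6=1 s7=1
t8.Δ2 s8=0 s5=0 s0=0 clk=1 s1=1 s10=0 s9=1 s3=1 s4=0 s6=1 s7=1
t8.Δ3 s8=1 s5=0 s0=0 clk=1 s1=1 s10=0 s9=1 s3=1 s4=0 s6=1 s7=1
t9.Δ0 s8=1 s5=0 s0=0 clk=1 s1=1 s10=0 s9=1 s3=1 s4=0 s6=1 s7=1
t9.Δ1 s8=1 s5=0 s0=0 clk=0 s1=1 s10=0 s9=1 s3=1 s4=0 s6=1 s7=1
t10.Δ0 s8=1 s5=0 s0=0 clk=0 s1=1 s10=0 s9=1 s3=1 s4=0 s6=1 s7=1
t10.Δ1 s8=1 s5=0 s0=0 clk=1 s1=1 s10=0 s9=1 s3=1 s4=0 s6=1 s7=1
t10.Δ2 s8=1 s5=0 s0=0 clk=1 s1=1 s10=0 s9=1 s3=1 s4=1 s6=1 s7=1
t10.Δ3 s8=0 s5=0 s0=0 clk=1 s1=1 s10=0 s9=1 s3=1 s4=1 s6=1 s7=1
t11.Δ0 s8=0 s5=0 s0=0 clk=1 s1=1 s10=0 s9=1 s3=1 s4=1 s6=1 s7=1
t11.Δ1 s8=0 s5=0 s0=0 clk=0 s1=1 s10=0 s9=1 s3=1 s4=1 s6=1 s7=1
t12.Δ0 s8=0 s5=0 s0=0 clk=0 s1=1 s10=0 s9=1 s3=1 s4=1 s6=1 s7=1
t12.Δ1 s8=0 s5=0 s0=0 clk=1 s1=1 s10=0 s9=1 s3=1 s4=1 s6=1 s7=1
t12.Δ2 s8=0 s5=0 s0=0 clk=1 s1=1 s10=0 s9=1 s3=1 s4=0 s6=1 s7=1
t12.Δ3 s8=1 s5=0 s0=0 clk=1 s1=1 s10=0 s9=1 s3=1 s4=0 s6=1 s7=1
t13.Δ0 s8=1 s5=0 s0=0 clk=1 s1=1 s10=0 s9=1 s3=1 s4=0 s6=1 s7=1
t13.Δ1 s8=1 s5=0 s0=0 clk=0 s1=1 s10=0 s9=1 s3=1 s4=0 s6=1 s7=1
t14.Δ0 s8=1 s5=0 s0=0 clk=0 s1=1 s10=0 s9=1 s3=1 s4=0 s6=1 s7=1
t14.Δ1 s8=1 s5=0 s0=0 clk=1 s1=1 s10=0 s9=1 s3=1 s4=0 s6=1 s7=1
t14.Δ2 s8=1 s5=0 s0=0 clk=1 s1=1 s10=0 s9=1 s3=1 s4=1 s6=1 s7=1
t14.Δ3 s8=0 s5=0 s0=0 clk=1 s1=1 s10=0 s9=1 s3=1 s4=1 s6=1 s7=1
t15.Δ0 s8=0 s5=0 s0=0 clk=1 s1=1 s10=0 s9=1 s3=1 s4=1 s6=1 s7=1
t15.Δ1 s8=0 s5=0 s0=0 clk=0 s1=1 s10=0 s9=1 s3=1 s4=1 s6=1 s7=1
t16.Δ0 s8=0 s5=0 s0=0 clk=0 s1=1 s10=0 s9=1 s3=1 s4=1 s6=1 s7=1
t16.Δ1 s8=0 s5=0 s0=0 clk=1 s1=1 s10=0 s9=1 s3=1 s4=1 s6=1 s7=1
t16.Δ2 s8=0 s5=0 s0=0 clk=1 s1=1 s10=0 s9=1 s3=1 s4=0 s6=1 s7=1
t16.Δ3 s8=1 s5=0 s0=0 clk=1 s1=1 s10=0 s9=1 s3=1 s4=0 s6=1 s7=1
t17.Δ0 s8=1 s5=0 s0=0 clk=1 s1=1 s10=0 s9=1 s3=1 s4=0 s6=1 s7=1
t17.Δ1 s8=1 s5=0 s0=0 clk=0 s1=1 s10=0 s9=1 s3=1 s4=0 s6=1 s7=1

3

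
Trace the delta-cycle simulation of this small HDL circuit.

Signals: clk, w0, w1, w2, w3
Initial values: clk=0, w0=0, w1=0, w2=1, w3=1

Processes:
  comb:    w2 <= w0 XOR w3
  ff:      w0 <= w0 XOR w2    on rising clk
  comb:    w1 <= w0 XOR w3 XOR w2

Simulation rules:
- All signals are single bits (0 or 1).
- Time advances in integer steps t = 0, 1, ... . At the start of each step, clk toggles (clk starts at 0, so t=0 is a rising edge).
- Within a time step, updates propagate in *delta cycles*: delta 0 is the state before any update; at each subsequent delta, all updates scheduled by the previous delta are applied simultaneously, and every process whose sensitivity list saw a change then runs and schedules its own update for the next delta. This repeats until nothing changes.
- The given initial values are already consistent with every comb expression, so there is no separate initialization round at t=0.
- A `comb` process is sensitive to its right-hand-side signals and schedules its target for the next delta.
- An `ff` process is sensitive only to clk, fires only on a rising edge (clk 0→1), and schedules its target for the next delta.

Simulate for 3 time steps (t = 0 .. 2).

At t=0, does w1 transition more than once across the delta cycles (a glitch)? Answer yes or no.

yes

t=0 Δ0: w0=0 w3=1 clk=0 w2=1 w1=0
  Δ1: clk:0→1
  Δ2: w0:0→1
  Δ3: w2:1→0, w1:0→1
  Δ4: w1:1→0
  (4Δ to stable)
t=1 Δ0: w0=1 w3=1 clk=1 w2=0 w1=0
  Δ1: clk:1→0
  (1Δ to stable)
t=2 Δ0: w0=1 w3=1 clk=0 w2=0 w1=0
  Δ1: clk:0→1
  (1Δ to stable)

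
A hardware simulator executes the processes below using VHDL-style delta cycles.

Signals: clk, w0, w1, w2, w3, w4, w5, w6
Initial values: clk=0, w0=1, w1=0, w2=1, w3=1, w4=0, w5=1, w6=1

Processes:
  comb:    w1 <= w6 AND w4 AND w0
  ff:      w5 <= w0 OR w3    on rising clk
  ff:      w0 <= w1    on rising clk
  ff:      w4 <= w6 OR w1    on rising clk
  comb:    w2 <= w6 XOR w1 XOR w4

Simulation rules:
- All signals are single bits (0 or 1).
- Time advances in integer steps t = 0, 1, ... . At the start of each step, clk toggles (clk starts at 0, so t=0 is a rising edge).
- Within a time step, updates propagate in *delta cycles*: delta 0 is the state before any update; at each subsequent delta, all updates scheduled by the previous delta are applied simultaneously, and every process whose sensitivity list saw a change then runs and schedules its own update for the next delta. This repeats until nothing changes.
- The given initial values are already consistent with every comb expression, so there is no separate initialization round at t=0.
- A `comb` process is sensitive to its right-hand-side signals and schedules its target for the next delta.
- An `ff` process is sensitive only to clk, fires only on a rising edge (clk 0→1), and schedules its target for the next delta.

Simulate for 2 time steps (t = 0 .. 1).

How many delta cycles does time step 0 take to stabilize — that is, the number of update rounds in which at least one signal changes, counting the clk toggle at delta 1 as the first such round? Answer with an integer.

t0.Δ0 w2=1 w5=1 w1=0 w6=1 w0=1 w3=1 w4=0 clk=0
t0.Δ1 w2=1 w5=1 w1=0 w6=1 w0=1 w3=1 w4=0 clk=1
t0.Δ2 w2=1 w5=1 w1=0 w6=1 w0=0 w3=1 w4=1 clk=1
t0.Δ3 w2=0 w5=1 w1=0 w6=1 w0=0 w3=1 w4=1 clk=1
t1.Δ0 w2=0 w5=1 w1=0 w6=1 w0=0 w3=1 w4=1 clk=1
t1.Δ1 w2=0 w5=1 w1=0 w6=1 w0=0 w3=1 w4=1 clk=0

3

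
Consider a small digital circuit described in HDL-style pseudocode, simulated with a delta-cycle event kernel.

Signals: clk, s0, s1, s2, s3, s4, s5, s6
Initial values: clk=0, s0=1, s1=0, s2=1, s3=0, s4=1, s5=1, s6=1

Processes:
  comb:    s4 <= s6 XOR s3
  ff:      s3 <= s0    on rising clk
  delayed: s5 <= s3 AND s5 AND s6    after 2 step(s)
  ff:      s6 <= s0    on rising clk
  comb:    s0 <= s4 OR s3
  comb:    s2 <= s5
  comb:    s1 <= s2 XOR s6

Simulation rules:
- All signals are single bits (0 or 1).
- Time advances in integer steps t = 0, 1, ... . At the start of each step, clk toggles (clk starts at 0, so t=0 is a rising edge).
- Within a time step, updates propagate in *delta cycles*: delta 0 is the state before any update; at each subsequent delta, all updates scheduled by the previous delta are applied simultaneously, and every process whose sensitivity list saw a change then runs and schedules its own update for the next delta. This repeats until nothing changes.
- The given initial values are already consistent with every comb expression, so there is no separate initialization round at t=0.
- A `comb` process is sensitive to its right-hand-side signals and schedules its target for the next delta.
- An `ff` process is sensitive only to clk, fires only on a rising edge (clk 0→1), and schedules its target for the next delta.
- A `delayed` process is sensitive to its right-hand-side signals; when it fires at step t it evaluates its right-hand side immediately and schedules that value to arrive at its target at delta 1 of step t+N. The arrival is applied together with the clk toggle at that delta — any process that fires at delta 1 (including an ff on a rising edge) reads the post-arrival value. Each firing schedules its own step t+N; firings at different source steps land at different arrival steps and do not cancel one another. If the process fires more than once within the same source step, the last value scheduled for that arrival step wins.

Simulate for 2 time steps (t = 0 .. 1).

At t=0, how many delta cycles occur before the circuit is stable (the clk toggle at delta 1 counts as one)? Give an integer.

t0.Δ0 s4=1 s2=1 s5=1 clk=0 s1=0 s0=1 s6=1 s3=0
t0.Δ1 s4=1 s2=1 s5=1 clk=1 s1=0 s0=1 s6=1 s3=0
t0.Δ2 s4=1 s2=1 s5=1 clk=1 s1=0 s0=1 s6=1 s3=1
t0.Δ3 s4=0 s2=1 s5=1 clk=1 s1=0 s0=1 s6=1 s3=1
t1.Δ0 s4=0 s2=1 s5=1 clk=1 s1=0 s0=1 s6=1 s3=1
t1.Δ1 s4=0 s2=1 s5=1 clk=0 s1=0 s0=1 s6=1 s3=1

3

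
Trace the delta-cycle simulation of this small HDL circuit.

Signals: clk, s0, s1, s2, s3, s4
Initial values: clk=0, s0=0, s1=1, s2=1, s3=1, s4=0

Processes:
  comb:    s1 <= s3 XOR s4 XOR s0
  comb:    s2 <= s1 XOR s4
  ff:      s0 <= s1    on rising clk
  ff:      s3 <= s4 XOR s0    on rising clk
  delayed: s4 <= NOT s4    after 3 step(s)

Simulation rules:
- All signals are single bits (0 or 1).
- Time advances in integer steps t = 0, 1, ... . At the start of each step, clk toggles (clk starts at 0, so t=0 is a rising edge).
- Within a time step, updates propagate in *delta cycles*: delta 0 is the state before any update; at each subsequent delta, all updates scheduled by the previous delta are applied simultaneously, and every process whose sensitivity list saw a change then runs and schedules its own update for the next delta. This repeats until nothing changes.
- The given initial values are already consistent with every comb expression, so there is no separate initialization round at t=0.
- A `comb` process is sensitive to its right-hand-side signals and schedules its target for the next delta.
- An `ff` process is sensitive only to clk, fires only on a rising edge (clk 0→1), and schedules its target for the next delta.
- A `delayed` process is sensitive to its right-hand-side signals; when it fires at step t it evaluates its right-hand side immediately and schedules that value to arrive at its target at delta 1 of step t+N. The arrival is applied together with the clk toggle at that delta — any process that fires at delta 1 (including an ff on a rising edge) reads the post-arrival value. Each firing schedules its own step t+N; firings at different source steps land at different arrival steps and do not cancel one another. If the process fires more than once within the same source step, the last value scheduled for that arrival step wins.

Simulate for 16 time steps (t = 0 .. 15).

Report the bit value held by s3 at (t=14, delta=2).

t=0 Δ0: s0=0 s3=1 clk=0 s1=1 s2=1 s4=0
  Δ1: clk:0→1
  Δ2: s0:0→1, s3:1→0
  (2Δ to stable)
t=1 Δ0: s0=1 s3=0 clk=1 s1=1 s2=1 s4=0
  Δ1: clk:1→0
  (1Δ to stable)
t=2 Δ0: s0=1 s3=0 clk=0 s1=1 s2=1 s4=0
  Δ1: clk:0→1
  Δ2: s3:0→1
  Δ3: s1:1→0
  Δ4: s2:1→0
  (4Δ to stable)
t=3 Δ0: s0=1 s3=1 clk=1 s1=0 s2=0 s4=0
  Δ1: clk:1→0
  (1Δ to stable)
t=4 Δ0: s0=1 s3=1 clk=0 s1=0 s2=0 s4=0
  Δ1: clk:0→1
  Δ2: s0:1→0
  Δ3: s1:0→1
  Δ4: s2:0→1
  (4Δ to stable)
t=5 Δ0: s0=0 s3=1 clk=1 s1=1 s2=1 s4=0
  Δ1: clk:1→0
  (1Δ to stable)
t=6 Δ0: s0=0 s3=1 clk=0 s1=1 s2=1 s4=0
  Δ1: clk:0→1
  Δ2: s0:0→1, s3:1→0
  (2Δ to stable)
t=7 Δ0: s0=1 s3=0 clk=1 s1=1 s2=1 s4=0
  Δ1: clk:1→0
  (1Δ to stable)
t=8 Δ0: s0=1 s3=0 clk=0 s1=1 s2=1 s4=0
  Δ1: clk:0→1
  Δ2: s3:0→1
  Δ3: s1:1→0
  Δ4: s2:1→0
  (4Δ to stable)
t=9 Δ0: s0=1 s3=1 clk=1 s1=0 s2=0 s4=0
  Δ1: clk:1→0
  (1Δ to stable)
t=10 Δ0: s0=1 s3=1 clk=0 s1=0 s2=0 s4=0
  Δ1: clk:0→1
  Δ2: s0:1→0
  Δ3: s1:0→1
  Δ4: s2:0→1
  (4Δ to stable)
t=11 Δ0: s0=0 s3=1 clk=1 s1=1 s2=1 s4=0
  Δ1: clk:1→0
  (1Δ to stable)
t=12 Δ0: s0=0 s3=1 clk=0 s1=1 s2=1 s4=0
  Δ1: clk:0→1
  Δ2: s0:0→1, s3:1→0
  (2Δ to stable)
t=13 Δ0: s0=1 s3=0 clk=1 s1=1 s2=1 s4=0
  Δ1: clk:1→0
  (1Δ to stable)
t=14 Δ0: s0=1 s3=0 clk=0 s1=1 s2=1 s4=0
  Δ1: clk:0→1
  Δ2: s3:0→1
  Δ3: s1:1→0
  Δ4: s2:1→0
  (4Δ to stable)
t=15 Δ0: s0=1 s3=1 clk=1 s1=0 s2=0 s4=0
  Δ1: clk:1→0
  (1Δ to stable)

1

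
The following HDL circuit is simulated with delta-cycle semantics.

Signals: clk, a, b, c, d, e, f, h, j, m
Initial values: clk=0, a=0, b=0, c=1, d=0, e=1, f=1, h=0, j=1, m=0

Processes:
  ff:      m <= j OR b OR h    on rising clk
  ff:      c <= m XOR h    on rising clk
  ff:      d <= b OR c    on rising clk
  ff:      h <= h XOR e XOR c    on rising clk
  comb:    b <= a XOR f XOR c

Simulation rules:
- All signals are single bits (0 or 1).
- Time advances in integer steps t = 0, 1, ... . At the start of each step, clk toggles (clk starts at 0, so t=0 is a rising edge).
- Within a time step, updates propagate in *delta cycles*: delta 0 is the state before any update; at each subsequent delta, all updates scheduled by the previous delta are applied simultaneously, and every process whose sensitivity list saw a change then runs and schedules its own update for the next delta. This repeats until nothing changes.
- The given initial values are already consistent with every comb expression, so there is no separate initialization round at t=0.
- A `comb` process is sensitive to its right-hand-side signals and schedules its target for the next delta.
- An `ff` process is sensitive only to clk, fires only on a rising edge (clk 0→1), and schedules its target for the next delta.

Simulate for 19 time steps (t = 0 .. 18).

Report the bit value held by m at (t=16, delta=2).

1

t0.Δ0 a=0 c=1 j=1 e=1 m=0 clk=0 h=0 b=0 f=1 d=0
t0.Δ1 a=0 c=1 j=1 e=1 m=0 clk=1 h=0 b=0 f=1 d=0
t0.Δ2 a=0 c=0 j=1 e=1 m=1 clk=1 h=0 b=0 f=1 d=1
t0.Δ3 a=0 c=0 j=1 e=1 m=1 clk=1 h=0 b=1 f=1 d=1
t1.Δ0 a=0 c=0 j=1 e=1 m=1 clk=1 h=0 b=1 f=1 d=1
t1.Δ1 a=0 c=0 j=1 e=1 m=1 clk=0 h=0 b=1 f=1 d=1
t2.Δ0 a=0 c=0 j=1 e=1 m=1 clk=0 h=0 b=1 f=1 d=1
t2.Δ1 a=0 c=0 j=1 e=1 m=1 clk=1 h=0 b=1 f=1 d=1
t2.Δ2 a=0 c=1 j=1 e=1 m=1 clk=1 h=1 b=1 f=1 d=1
t2.Δ3 a=0 c=1 j=1 e=1 m=1 clk=1 h=1 b=0 f=1 d=1
t3.Δ0 a=0 c=1 j=1 e=1 m=1 clk=1 h=1 b=0 f=1 d=1
t3.Δ1 a=0 c=1 j=1 e=1 m=1 clk=0 h=1 b=0 f=1 d=1
t4.Δ0 a=0 c=1 j=1 e=1 m=1 clk=0 h=1 b=0 f=1 d=1
t4.Δ1 a=0 c=1 j=1 e=1 m=1 clk=1 h=1 b=0 f=1 d=1
t4.Δ2 a=0 c=0 j=1 e=1 m=1 clk=1 h=1 b=0 f=1 d=1
t4.Δ3 a=0 c=0 j=1 e=1 m=1 clk=1 h=1 b=1 f=1 d=1
t5.Δ0 a=0 c=0 j=1 e=1 m=1 clk=1 h=1 b=1 f=1 d=1
t5.Δ1 a=0 c=0 j=1 e=1 m=1 clk=0 h=1 b=1 f=1 d=1
t6.Δ0 a=0 c=0 j=1 e=1 m=1 clk=0 h=1 b=1 f=1 d=1
t6.Δ1 a=0 c=0 j=1 e=1 m=1 clk=1 h=1 b=1 f=1 d=1
t6.Δ2 a=0 c=0 j=1 e=1 m=1 clk=1 h=0 b=1 f=1 d=1
t7.Δ0 a=0 c=0 j=1 e=1 m=1 clk=1 h=0 b=1 f=1 d=1
t7.Δ1 a=0 c=0 j=1 e=1 m=1 clk=0 h=0 b=1 f=1 d=1
t8.Δ0 a=0 c=0 j=1 e=1 m=1 clk=0 h=0 b=1 f=1 d=1
t8.Δ1 a=0 c=0 j=1 e=1 m=1 clk=1 h=0 b=1 f=1 d=1
t8.Δ2 a=0 c=1 j=1 e=1 m=1 clk=1 h=1 b=1 f=1 d=1
t8.Δ3 a=0 c=1 j=1 e=1 m=1 clk=1 h=1 b=0 f=1 d=1
t9.Δ0 a=0 c=1 j=1 e=1 m=1 clk=1 h=1 b=0 f=1 d=1
t9.Δ1 a=0 c=1 j=1 e=1 m=1 clk=0 h=1 b=0 f=1 d=1
t10.Δ0 a=0 c=1 j=1 e=1 m=1 clk=0 h=1 b=0 f=1 d=1
t10.Δ1 a=0 c=1 j=1 e=1 m=1 clk=1 h=1 b=0 f=1 d=1
t10.Δ2 a=0 c=0 j=1 e=1 m=1 clk=1 h=1 b=0 f=1 d=1
t10.Δ3 a=0 c=0 j=1 e=1 m=1 clk=1 h=1 b=1 f=1 d=1
t11.Δ0 a=0 c=0 j=1 e=1 m=1 clk=1 h=1 b=1 f=1 d=1
t11.Δ1 a=0 c=0 j=1 e=1 m=1 clk=0 h=1 b=1 f=1 d=1
t12.Δ0 a=0 c=0 j=1 e=1 m=1 clk=0 h=1 b=1 f=1 d=1
t12.Δ1 a=0 c=0 j=1 e=1 m=1 clk=1 h=1 b=1 f=1 d=1
t12.Δ2 a=0 c=0 j=1 e=1 m=1 clk=1 h=0 b=1 f=1 d=1
t13.Δ0 a=0 c=0 j=1 e=1 m=1 clk=1 h=0 b=1 f=1 d=1
t13.Δ1 a=0 c=0 j=1 e=1 m=1 clk=0 h=0 b=1 f=1 d=1
t14.Δ0 a=0 c=0 j=1 e=1 m=1 clk=0 h=0 b=1 f=1 d=1
t14.Δ1 a=0 c=0 j=1 e=1 m=1 clk=1 h=0 b=1 f=1 d=1
t14.Δ2 a=0 c=1 j=1 e=1 m=1 clk=1 h=1 b=1 f=1 d=1
t14.Δ3 a=0 c=1 j=1 e=1 m=1 clk=1 h=1 b=0 f=1 d=1
t15.Δ0 a=0 c=1 j=1 e=1 m=1 clk=1 h=1 b=0 f=1 d=1
t15.Δ1 a=0 c=1 j=1 e=1 m=1 clk=0 h=1 b=0 f=1 d=1
t16.Δ0 a=0 c=1 j=1 e=1 m=1 clk=0 h=1 b=0 f=1 d=1
t16.Δ1 a=0 c=1 j=1 e=1 m=1 clk=1 h=1 b=0 f=1 d=1
t16.Δ2 a=0 c=0 j=1 e=1 m=1 clk=1 h=1 b=0 f=1 d=1
t16.Δ3 a=0 c=0 j=1 e=1 m=1 clk=1 h=1 b=1 f=1 d=1
t17.Δ0 a=0 c=0 j=1 e=1 m=1 clk=1 h=1 b=1 f=1 d=1
t17.Δ1 a=0 c=0 j=1 e=1 m=1 clk=0 h=1 b=1 f=1 d=1
t18.Δ0 a=0 c=0 j=1 e=1 m=1 clk=0 h=1 b=1 f=1 d=1
t18.Δ1 a=0 c=0 j=1 e=1 m=1 clk=1 h=1 b=1 f=1 d=1
t18.Δ2 a=0 c=0 j=1 e=1 m=1 clk=1 h=0 b=1 f=1 d=1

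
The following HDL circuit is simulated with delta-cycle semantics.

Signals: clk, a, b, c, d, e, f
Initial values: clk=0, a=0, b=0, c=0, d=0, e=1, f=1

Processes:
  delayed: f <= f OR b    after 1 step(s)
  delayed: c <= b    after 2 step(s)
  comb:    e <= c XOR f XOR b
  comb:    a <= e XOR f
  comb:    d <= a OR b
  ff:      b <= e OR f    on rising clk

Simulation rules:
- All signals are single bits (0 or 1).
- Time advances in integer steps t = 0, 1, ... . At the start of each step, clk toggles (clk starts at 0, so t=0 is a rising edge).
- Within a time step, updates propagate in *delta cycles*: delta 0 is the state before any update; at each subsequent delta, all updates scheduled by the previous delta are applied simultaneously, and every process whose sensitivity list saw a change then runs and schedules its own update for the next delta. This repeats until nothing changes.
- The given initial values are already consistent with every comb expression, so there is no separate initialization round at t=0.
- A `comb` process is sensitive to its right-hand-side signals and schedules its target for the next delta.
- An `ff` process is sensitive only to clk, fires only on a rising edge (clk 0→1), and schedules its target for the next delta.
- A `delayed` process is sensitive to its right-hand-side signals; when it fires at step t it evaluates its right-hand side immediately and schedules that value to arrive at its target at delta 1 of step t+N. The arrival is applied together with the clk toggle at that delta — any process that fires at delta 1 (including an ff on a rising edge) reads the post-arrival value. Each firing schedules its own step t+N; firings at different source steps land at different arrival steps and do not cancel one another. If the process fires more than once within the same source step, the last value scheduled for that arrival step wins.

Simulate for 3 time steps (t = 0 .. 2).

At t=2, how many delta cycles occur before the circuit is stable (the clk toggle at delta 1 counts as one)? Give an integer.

t=0 Δ0: d=0 clk=0 a=0 e=1 f=1 c=0 b=0
  Δ1: clk:0→1
  Δ2: b:0→1
  Δ3: d:0→1, e:1→0
  Δ4: a:0→1
  (4Δ to stable)
t=1 Δ0: d=1 clk=1 a=1 e=0 f=1 c=0 b=1
  Δ1: clk:1→0
  (1Δ to stable)
t=2 Δ0: d=1 clk=0 a=1 e=0 f=1 c=0 b=1
  Δ1: clk:0→1, c:0→1
  Δ2: e:0→1
  Δ3: a:1→0
  (3Δ to stable)

3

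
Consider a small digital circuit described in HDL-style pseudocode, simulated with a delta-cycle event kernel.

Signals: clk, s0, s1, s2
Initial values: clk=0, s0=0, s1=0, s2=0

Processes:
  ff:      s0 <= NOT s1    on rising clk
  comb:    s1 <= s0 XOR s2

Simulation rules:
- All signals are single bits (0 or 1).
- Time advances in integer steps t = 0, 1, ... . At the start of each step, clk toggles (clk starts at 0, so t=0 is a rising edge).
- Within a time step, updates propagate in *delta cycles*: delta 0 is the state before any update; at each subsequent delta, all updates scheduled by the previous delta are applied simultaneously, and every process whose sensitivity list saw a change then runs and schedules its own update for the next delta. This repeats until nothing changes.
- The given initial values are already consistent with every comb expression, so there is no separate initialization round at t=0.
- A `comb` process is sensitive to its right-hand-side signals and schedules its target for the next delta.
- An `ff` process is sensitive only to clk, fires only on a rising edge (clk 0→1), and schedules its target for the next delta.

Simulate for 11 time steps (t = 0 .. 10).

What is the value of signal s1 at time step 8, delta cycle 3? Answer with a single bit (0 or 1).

[bits: s1,s0,s2,clk]
t=0: Δ0=0000 Δ1=0001 Δ2=0101 Δ3=1101 | 3Δ
t=1: Δ0=1101 Δ1=1100 | 1Δ
t=2: Δ0=1100 Δ1=1101 Δ2=1001 Δ3=0001 | 3Δ
t=3: Δ0=0001 Δ1=0000 | 1Δ
t=4: Δ0=0000 Δ1=0001 Δ2=0101 Δ3=1101 | 3Δ
t=5: Δ0=1101 Δ1=1100 | 1Δ
t=6: Δ0=1100 Δ1=1101 Δ2=1001 Δ3=0001 | 3Δ
t=7: Δ0=0001 Δ1=0000 | 1Δ
t=8: Δ0=0000 Δ1=0001 Δ2=0101 Δ3=1101 | 3Δ
t=9: Δ0=1101 Δ1=1100 | 1Δ
t=10: Δ0=1100 Δ1=1101 Δ2=1001 Δ3=0001 | 3Δ

1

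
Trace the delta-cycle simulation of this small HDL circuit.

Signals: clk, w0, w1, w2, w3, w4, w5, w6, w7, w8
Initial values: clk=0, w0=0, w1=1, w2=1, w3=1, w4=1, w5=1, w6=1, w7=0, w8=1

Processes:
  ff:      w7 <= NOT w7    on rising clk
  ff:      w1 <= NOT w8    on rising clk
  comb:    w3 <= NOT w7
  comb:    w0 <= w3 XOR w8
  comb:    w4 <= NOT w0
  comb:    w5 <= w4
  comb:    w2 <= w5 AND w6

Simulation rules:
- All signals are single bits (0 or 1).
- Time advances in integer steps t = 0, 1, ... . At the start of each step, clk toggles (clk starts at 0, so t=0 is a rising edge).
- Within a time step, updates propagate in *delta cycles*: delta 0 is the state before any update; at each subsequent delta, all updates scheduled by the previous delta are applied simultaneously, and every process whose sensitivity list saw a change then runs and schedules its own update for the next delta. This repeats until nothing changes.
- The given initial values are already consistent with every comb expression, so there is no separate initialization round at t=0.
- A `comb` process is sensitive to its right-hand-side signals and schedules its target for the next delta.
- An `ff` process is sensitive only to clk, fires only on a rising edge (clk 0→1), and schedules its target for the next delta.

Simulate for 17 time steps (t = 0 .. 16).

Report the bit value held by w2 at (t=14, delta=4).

0

[bits: w6,w1,w2,w4,w8,w3,w0,clk,w7,w5]
t=0: Δ0=1111110001 Δ1=1111110101 Δ2=1011110111 Δ3=1011100111 Δ4=1011101111 Δ5=1010101111 Δ6=1010101110 Δ7=1000101110 | 7Δ
t=1: Δ0=1000101110 Δ1=1000101010 | 1Δ
t=2: Δ0=1000101010 Δ1=1000101110 Δ2=1000101100 Δ3=1000111100 Δ4=1000110100 Δ5=1001110100 Δ6=1001110101 Δ7=1011110101 | 7Δ
t=3: Δ0=1011110101 Δ1=1011110001 | 1Δ
t=4: Δ0=1011110001 Δ1=1011110101 Δ2=1011110111 Δ3=1011100111 Δ4=1011101111 Δ5=1010101111 Δ6=1010101110 Δ7=1000101110 | 7Δ
t=5: Δ0=1000101110 Δ1=1000101010 | 1Δ
t=6: Δ0=1000101010 Δ1=1000101110 Δ2=1000101100 Δ3=1000111100 Δ4=1000110100 Δ5=1001110100 Δ6=1001110101 Δ7=1011110101 | 7Δ
t=7: Δ0=1011110101 Δ1=1011110001 | 1Δ
t=8: Δ0=1011110001 Δ1=1011110101 Δ2=1011110111 Δ3=1011100111 Δ4=1011101111 Δ5=1010101111 Δ6=1010101110 Δ7=1000101110 | 7Δ
t=9: Δ0=1000101110 Δ1=1000101010 | 1Δ
t=10: Δ0=1000101010 Δ1=1000101110 Δ2=1000101100 Δ3=1000111100 Δ4=1000110100 Δ5=1001110100 Δ6=1001110101 Δ7=1011110101 | 7Δ
t=11: Δ0=1011110101 Δ1=1011110001 | 1Δ
t=12: Δ0=1011110001 Δ1=1011110101 Δ2=1011110111 Δ3=1011100111 Δ4=1011101111 Δ5=1010101111 Δ6=1010101110 Δ7=1000101110 | 7Δ
t=13: Δ0=1000101110 Δ1=1000101010 | 1Δ
t=14: Δ0=1000101010 Δ1=1000101110 Δ2=1000101100 Δ3=1000111100 Δ4=1000110100 Δ5=1001110100 Δ6=1001110101 Δ7=1011110101 | 7Δ
t=15: Δ0=1011110101 Δ1=1011110001 | 1Δ
t=16: Δ0=1011110001 Δ1=1011110101 Δ2=1011110111 Δ3=1011100111 Δ4=1011101111 Δ5=1010101111 Δ6=1010101110 Δ7=1000101110 | 7Δ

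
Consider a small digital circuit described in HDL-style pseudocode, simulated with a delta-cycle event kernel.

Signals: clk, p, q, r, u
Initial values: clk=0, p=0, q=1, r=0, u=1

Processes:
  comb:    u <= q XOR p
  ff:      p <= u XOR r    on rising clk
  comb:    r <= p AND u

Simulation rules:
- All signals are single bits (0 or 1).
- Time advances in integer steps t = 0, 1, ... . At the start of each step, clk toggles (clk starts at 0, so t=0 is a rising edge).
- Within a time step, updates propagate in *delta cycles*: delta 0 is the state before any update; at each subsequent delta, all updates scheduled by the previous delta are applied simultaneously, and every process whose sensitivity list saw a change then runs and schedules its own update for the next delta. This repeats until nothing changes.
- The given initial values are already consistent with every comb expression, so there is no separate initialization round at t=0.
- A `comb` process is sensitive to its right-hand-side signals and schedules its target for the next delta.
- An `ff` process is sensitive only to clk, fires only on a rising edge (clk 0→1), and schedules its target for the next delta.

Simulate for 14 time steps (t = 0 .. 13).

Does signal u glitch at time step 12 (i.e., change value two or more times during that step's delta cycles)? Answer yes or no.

no

[bits: q,clk,r,p,u]
t=0: Δ0=10001 Δ1=11001 Δ2=11011 Δ3=11110 Δ4=11010 | 4Δ
t=1: Δ0=11010 Δ1=10010 | 1Δ
t=2: Δ0=10010 Δ1=11010 Δ2=11000 Δ3=11001 | 3Δ
t=3: Δ0=11001 Δ1=10001 | 1Δ
t=4: Δ0=10001 Δ1=11001 Δ2=11011 Δ3=11110 Δ4=11010 | 4Δ
t=5: Δ0=11010 Δ1=10010 | 1Δ
t=6: Δ0=10010 Δ1=11010 Δ2=11000 Δ3=11001 | 3Δ
t=7: Δ0=11001 Δ1=10001 | 1Δ
t=8: Δ0=10001 Δ1=11001 Δ2=11011 Δ3=11110 Δ4=11010 | 4Δ
t=9: Δ0=11010 Δ1=10010 | 1Δ
t=10: Δ0=10010 Δ1=11010 Δ2=11000 Δ3=11001 | 3Δ
t=11: Δ0=11001 Δ1=10001 | 1Δ
t=12: Δ0=10001 Δ1=11001 Δ2=11011 Δ3=11110 Δ4=11010 | 4Δ
t=13: Δ0=11010 Δ1=10010 | 1Δ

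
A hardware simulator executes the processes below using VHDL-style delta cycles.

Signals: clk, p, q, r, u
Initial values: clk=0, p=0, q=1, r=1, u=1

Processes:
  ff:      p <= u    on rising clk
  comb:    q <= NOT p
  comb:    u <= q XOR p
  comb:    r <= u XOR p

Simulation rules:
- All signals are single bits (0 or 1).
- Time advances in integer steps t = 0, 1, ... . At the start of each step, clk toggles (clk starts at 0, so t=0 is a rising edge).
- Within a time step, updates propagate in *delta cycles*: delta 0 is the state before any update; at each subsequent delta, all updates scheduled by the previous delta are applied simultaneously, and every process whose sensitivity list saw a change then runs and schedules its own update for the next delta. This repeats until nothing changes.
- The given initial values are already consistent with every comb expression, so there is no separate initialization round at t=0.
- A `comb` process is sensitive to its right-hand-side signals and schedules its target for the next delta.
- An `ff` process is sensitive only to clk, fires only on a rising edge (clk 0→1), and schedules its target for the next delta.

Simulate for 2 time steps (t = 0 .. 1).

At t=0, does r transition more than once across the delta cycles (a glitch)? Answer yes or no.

t0.Δ0 p=0 q=1 r=1 u=1 clk=0
t0.Δ1 p=0 q=1 r=1 u=1 clk=1
t0.Δ2 p=1 q=1 r=1 u=1 clk=1
t0.Δ3 p=1 q=0 r=0 u=0 clk=1
t0.Δ4 p=1 q=0 r=1 u=1 clk=1
t0.Δ5 p=1 q=0 r=0 u=1 clk=1
t1.Δ0 p=1 q=0 r=0 u=1 clk=1
t1.Δ1 p=1 q=0 r=0 u=1 clk=0

yes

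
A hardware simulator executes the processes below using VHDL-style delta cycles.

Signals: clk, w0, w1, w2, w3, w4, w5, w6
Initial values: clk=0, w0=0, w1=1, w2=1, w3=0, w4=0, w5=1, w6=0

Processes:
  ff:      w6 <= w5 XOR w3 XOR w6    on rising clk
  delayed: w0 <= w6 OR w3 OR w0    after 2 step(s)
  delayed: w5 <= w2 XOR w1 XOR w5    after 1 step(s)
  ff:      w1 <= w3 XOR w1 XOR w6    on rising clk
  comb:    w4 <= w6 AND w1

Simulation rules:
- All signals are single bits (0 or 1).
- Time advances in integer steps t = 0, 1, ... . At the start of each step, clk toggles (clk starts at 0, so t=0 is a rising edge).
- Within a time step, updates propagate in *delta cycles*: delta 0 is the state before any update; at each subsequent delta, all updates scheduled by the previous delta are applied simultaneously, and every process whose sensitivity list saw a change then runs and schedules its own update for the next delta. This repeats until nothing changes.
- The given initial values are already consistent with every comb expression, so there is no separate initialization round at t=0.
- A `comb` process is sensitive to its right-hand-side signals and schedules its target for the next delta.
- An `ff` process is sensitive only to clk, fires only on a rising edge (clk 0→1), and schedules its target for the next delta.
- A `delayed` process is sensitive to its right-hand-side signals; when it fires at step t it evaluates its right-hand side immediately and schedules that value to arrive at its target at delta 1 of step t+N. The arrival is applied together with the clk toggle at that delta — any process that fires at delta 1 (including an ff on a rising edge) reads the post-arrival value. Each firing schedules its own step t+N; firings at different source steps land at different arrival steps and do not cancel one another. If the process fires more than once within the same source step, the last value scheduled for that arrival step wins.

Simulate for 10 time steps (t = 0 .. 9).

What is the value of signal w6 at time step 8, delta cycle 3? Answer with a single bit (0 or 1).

1

t=0 Δ0: w3=0 w5=1 w6=0 w1=1 w4=0 w2=1 clk=0 w0=0
  Δ1: clk:0→1
  Δ2: w6:0→1
  Δ3: w4:0→1
  (3Δ to stable)
t=1 Δ0: w3=0 w5=1 w6=1 w1=1 w4=1 w2=1 clk=1 w0=0
  Δ1: clk:1→0
  (1Δ to stable)
t=2 Δ0: w3=0 w5=1 w6=1 w1=1 w4=1 w2=1 clk=0 w0=0
  Δ1: clk:0→1, w0:0→1
  Δ2: w6:1→0, w1:1→0
  Δ3: w4:1→0
  (3Δ to stable)
t=3 Δ0: w3=0 w5=1 w6=0 w1=0 w4=0 w2=1 clk=1 w0=1
  Δ1: w5:1→0, clk:1→0
  (1Δ to stable)
t=4 Δ0: w3=0 w5=0 w6=0 w1=0 w4=0 w2=1 clk=0 w0=1
  Δ1: w5:0→1, clk:0→1
  Δ2: w6:0→1
  (2Δ to stable)
t=5 Δ0: w3=0 w5=1 w6=1 w1=0 w4=0 w2=1 clk=1 w0=1
  Δ1: w5:1→0, clk:1→0
  (1Δ to stable)
t=6 Δ0: w3=0 w5=0 w6=1 w1=0 w4=0 w2=1 clk=0 w0=1
  Δ1: w5:0→1, clk:0→1
  Δ2: w6:1→0, w1:0→1
  (2Δ to stable)
t=7 Δ0: w3=0 w5=1 w6=0 w1=1 w4=0 w2=1 clk=1 w0=1
  Δ1: clk:1→0
  (1Δ to stable)
t=8 Δ0: w3=0 w5=1 w6=0 w1=1 w4=0 w2=1 clk=0 w0=1
  Δ1: clk:0→1
  Δ2: w6:0→1
  Δ3: w4:0→1
  (3Δ to stable)
t=9 Δ0: w3=0 w5=1 w6=1 w1=1 w4=1 w2=1 clk=1 w0=1
  Δ1: clk:1→0
  (1Δ to stable)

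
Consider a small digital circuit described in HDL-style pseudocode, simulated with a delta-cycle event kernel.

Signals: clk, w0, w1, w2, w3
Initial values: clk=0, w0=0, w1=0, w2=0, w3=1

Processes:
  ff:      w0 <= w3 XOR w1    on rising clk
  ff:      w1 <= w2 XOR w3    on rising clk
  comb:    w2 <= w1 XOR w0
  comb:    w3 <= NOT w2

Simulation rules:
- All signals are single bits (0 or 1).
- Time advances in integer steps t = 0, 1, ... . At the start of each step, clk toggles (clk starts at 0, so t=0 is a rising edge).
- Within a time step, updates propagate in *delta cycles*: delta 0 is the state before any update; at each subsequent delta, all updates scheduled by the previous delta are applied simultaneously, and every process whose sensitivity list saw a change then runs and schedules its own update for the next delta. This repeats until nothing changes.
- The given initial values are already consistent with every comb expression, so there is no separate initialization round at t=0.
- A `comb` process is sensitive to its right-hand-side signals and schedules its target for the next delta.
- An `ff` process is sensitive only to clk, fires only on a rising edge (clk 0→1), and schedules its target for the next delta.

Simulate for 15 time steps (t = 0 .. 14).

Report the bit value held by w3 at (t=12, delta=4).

1

[bits: w1,w0,clk,w2,w3]
t=0: Δ0=00001 Δ1=00101 Δ2=11101 | 2Δ
t=1: Δ0=11101 Δ1=11001 | 1Δ
t=2: Δ0=11001 Δ1=11101 Δ2=10101 Δ3=10111 Δ4=10110 | 4Δ
t=3: Δ0=10110 Δ1=10010 | 1Δ
t=4: Δ0=10010 Δ1=10110 Δ2=11110 Δ3=11100 Δ4=11101 | 4Δ
t=5: Δ0=11101 Δ1=11001 | 1Δ
t=6: Δ0=11001 Δ1=11101 Δ2=10101 Δ3=10111 Δ4=10110 | 4Δ
t=7: Δ0=10110 Δ1=10010 | 1Δ
t=8: Δ0=10010 Δ1=10110 Δ2=11110 Δ3=11100 Δ4=11101 | 4Δ
t=9: Δ0=11101 Δ1=11001 | 1Δ
t=10: Δ0=11001 Δ1=11101 Δ2=10101 Δ3=10111 Δ4=10110 | 4Δ
t=11: Δ0=10110 Δ1=10010 | 1Δ
t=12: Δ0=10010 Δ1=10110 Δ2=11110 Δ3=11100 Δ4=11101 | 4Δ
t=13: Δ0=11101 Δ1=11001 | 1Δ
t=14: Δ0=11001 Δ1=11101 Δ2=10101 Δ3=10111 Δ4=10110 | 4Δ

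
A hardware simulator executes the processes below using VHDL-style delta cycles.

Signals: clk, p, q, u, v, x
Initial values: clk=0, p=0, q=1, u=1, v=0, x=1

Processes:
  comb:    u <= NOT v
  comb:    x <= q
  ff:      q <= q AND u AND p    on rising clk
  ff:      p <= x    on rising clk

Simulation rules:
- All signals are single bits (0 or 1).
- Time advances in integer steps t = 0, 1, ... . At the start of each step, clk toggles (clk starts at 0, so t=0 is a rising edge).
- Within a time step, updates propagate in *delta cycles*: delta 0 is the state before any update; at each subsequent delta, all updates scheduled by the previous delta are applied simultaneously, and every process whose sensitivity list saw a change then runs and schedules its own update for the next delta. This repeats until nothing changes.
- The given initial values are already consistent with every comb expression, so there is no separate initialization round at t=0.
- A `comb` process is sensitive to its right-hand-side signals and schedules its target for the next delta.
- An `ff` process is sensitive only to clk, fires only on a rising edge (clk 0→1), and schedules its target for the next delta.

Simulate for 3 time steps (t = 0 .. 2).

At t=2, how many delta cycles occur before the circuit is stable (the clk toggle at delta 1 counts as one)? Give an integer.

2

t0.Δ0 q=1 clk=0 v=0 p=0 x=1 u=1
t0.Δ1 q=1 clk=1 v=0 p=0 x=1 u=1
t0.Δ2 q=0 clk=1 v=0 p=1 x=1 u=1
t0.Δ3 q=0 clk=1 v=0 p=1 x=0 u=1
t1.Δ0 q=0 clk=1 v=0 p=1 x=0 u=1
t1.Δ1 q=0 clk=0 v=0 p=1 x=0 u=1
t2.Δ0 q=0 clk=0 v=0 p=1 x=0 u=1
t2.Δ1 q=0 clk=1 v=0 p=1 x=0 u=1
t2.Δ2 q=0 clk=1 v=0 p=0 x=0 u=1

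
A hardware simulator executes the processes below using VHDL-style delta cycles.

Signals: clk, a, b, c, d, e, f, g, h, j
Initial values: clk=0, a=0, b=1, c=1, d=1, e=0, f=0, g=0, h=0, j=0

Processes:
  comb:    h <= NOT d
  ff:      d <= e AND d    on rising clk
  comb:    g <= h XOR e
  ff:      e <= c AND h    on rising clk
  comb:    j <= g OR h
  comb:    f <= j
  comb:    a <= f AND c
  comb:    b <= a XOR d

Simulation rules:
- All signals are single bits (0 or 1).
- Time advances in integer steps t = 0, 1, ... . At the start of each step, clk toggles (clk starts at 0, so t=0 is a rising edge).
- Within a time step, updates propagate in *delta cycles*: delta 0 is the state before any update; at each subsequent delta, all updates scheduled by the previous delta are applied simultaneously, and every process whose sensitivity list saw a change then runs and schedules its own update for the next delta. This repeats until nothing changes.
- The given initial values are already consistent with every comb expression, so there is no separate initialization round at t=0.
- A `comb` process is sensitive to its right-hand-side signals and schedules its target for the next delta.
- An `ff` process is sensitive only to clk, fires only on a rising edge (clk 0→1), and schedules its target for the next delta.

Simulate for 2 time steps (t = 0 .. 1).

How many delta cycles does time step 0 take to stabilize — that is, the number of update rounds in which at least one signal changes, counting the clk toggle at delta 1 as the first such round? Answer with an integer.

7

t0.Δ0 b=1 f=0 e=0 a=0 d=1 h=0 g=0 clk=0 j=0 c=1
t0.Δ1 b=1 f=0 e=0 a=0 d=1 h=0 g=0 clk=1 j=0 c=1
t0.Δ2 b=1 f=0 e=0 a=0 d=0 h=0 g=0 clk=1 j=0 c=1
t0.Δ3 b=0 f=0 e=0 a=0 d=0 h=1 g=0 clk=1 j=0 c=1
t0.Δ4 b=0 f=0 e=0 a=0 d=0 h=1 g=1 clk=1 j=1 c=1
t0.Δ5 b=0 f=1 e=0 a=0 d=0 h=1 g=1 clk=1 j=1 c=1
t0.Δ6 b=0 f=1 e=0 a=1 d=0 h=1 g=1 clk=1 j=1 c=1
t0.Δ7 b=1 f=1 e=0 a=1 d=0 h=1 g=1 clk=1 j=1 c=1
t1.Δ0 b=1 f=1 e=0 a=1 d=0 h=1 g=1 clk=1 j=1 c=1
t1.Δ1 b=1 f=1 e=0 a=1 d=0 h=1 g=1 clk=0 j=1 c=1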